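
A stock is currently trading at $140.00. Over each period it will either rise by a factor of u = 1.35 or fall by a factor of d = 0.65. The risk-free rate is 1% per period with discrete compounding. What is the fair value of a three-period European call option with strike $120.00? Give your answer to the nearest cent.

$46.78

Risk-neutral probability p = (1 + 0.01 − 0.65)/(1.35 − 0.65) = 0.3600/0.7000 = 0.5143
Terminal stock prices: S_uuu = 344.5, S_uud = 165.8, S_udd = 79.85, S_ddd = 38.45
Terminal payoffs (S − K): max(224.5, 0) = 224.5, max(45.85, 0) = 45.85, max(-40.15, 0) = 0, max(-81.55, 0) = 0
Node uu (S = 255.2): V_uu = 1/1.01·[0.5143·224.4525 + 0.4857·45.8475] = 136.3381
Node ud (S = 122.9): V_ud = 1/1.01·[0.5143·45.8475 + 0.4857·0.0000] = 23.3453
Node dd (S = 59.15): V_dd = 1/1.01·[0.5143·0.0000 + 0.4857·0.0000] = 0.0000
Node u (S = 189): V_u = 1/1.01·[0.5143·136.3381 + 0.4857·23.3453] = 80.6494
Node d (S = 91): V_d = 1/1.01·[0.5143·23.3453 + 0.4857·0.0000] = 11.8873
Node 0 (S = 140): V_0 = 1/1.01·[0.5143·80.6494 + 0.4857·11.8873] = 46.7828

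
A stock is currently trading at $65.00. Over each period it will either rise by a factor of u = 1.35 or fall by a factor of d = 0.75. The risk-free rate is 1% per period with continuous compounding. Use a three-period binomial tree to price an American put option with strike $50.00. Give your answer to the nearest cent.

Risk-neutral probability p = (e^0.01 − 0.75)/(1.35 − 0.75) = 0.2601/0.6000 = 0.4334
Terminal stock prices: S_uuu = 159.9, S_uud = 88.85, S_udd = 49.36, S_ddd = 27.42
Terminal payoffs (K − S): max(-109.9, 0) = 0, max(-38.85, 0) = 0, max(0.6406, 0) = 0.6406, max(22.58, 0) = 22.58
Node uu (S = 118.5): continuation = e^(−0.01)·[0.4334·0.0000 + 0.5666·0.0000] = 0.0000; exercise value = 0.0000 ≤ continuation, so V_uu = 0.0000
Node ud (S = 65.81): continuation = e^(−0.01)·[0.4334·0.0000 + 0.5666·0.6406] = 0.3594; exercise value = 0.0000 ≤ continuation, so V_ud = 0.3594
Node dd (S = 36.56): continuation = e^(−0.01)·[0.4334·0.6406 + 0.5666·22.5781] = 12.9400; exercise value = 13.4375 > continuation, so V_dd = 13.4375 (exercise)
Node u (S = 87.75): continuation = e^(−0.01)·[0.4334·0.0000 + 0.5666·0.3594] = 0.2016; exercise value = 0.0000 ≤ continuation, so V_u = 0.2016
Node d (S = 48.75): continuation = e^(−0.01)·[0.4334·0.3594 + 0.5666·13.4375] = 7.6919; exercise value = 1.2500 ≤ continuation, so V_d = 7.6919
Node 0 (S = 65): continuation = e^(−0.01)·[0.4334·0.2016 + 0.5666·7.6919] = 4.4012; exercise value = 0.0000 ≤ continuation, so V_0 = 4.4012

$4.40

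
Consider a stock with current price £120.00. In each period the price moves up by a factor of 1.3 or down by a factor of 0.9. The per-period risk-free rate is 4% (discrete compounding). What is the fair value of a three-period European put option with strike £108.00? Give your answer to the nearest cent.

£5.01

Risk-neutral probability p = (1 + 0.04 − 0.9)/(1.3 − 0.9) = 0.1400/0.4000 = 0.3500
Terminal stock prices: S_uuu = 263.6, S_uud = 182.5, S_udd = 126.4, S_ddd = 87.48
Terminal payoffs (K − S): max(-155.6, 0) = 0, max(-74.52, 0) = 0, max(-18.36, 0) = 0, max(20.52, 0) = 20.52
Node uu (S = 202.8): V_uu = 1/1.04·[0.3500·0.0000 + 0.6500·0.0000] = 0.0000
Node ud (S = 140.4): V_ud = 1/1.04·[0.3500·0.0000 + 0.6500·0.0000] = 0.0000
Node dd (S = 97.2): V_dd = 1/1.04·[0.3500·0.0000 + 0.6500·20.5200] = 12.8250
Node u (S = 156): V_u = 1/1.04·[0.3500·0.0000 + 0.6500·0.0000] = 0.0000
Node d (S = 108): V_d = 1/1.04·[0.3500·0.0000 + 0.6500·12.8250] = 8.0156
Node 0 (S = 120): V_0 = 1/1.04·[0.3500·0.0000 + 0.6500·8.0156] = 5.0098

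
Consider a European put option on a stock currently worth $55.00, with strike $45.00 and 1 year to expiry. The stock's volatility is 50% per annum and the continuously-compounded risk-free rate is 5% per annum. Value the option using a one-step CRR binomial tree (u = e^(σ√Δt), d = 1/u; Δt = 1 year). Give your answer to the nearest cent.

$6.35

CRR parameters: u = e^(σ√Δt) = e^(0.5·√1) = 1.6487, d = 1/u = 0.6065
Per-period rate: rΔt = 0.05·1 = 0.05, so R = e^0.05 = 1.0513
Risk-neutral probability p = (e^0.05 − 0.6065)/(1.6487 − 0.6065) = 0.4447/1.0422 = 0.4267
Terminal stock prices: S_u = 90.68, S_d = 33.36
Terminal payoffs (K − S): max(-45.68, 0) = 0, max(11.64, 0) = 11.64
Node 0 (S = 55): V_0 = e^(−0.05)·[0.4267·0.0000 + 0.5733·11.6408] = 6.3478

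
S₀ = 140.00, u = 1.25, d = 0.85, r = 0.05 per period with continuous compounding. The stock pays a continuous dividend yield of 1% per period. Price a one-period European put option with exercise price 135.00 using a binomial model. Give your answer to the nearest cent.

7.96

Per-period risk-free factor R = e^0.05 = 1.0513; dividend-adjusted growth = e^(0.05−0.01) = 1.0408.
Risk-neutral probability p = (1.0408 − 0.85)/(1.25 − 0.85) = 0.1908/0.4000 = 0.4770
Terminal stock prices: S_u = 175, S_d = 119
Terminal payoffs (K − S): max(-40, 0) = 0, max(16, 0) = 16
Node 0 (S = 140): V_0 = e^(−0.05)·[0.4770·0.0000 + 0.5230·16.0000] = 7.9595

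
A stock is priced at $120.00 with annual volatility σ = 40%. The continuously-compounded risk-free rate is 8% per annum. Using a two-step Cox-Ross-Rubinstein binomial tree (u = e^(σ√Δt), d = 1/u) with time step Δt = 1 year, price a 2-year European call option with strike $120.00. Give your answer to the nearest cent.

CRR parameters: u = e^(σ√Δt) = e^(0.4·√1) = 1.4918, d = 1/u = 0.6703
Per-period rate: rΔt = 0.08·1 = 0.08, so R = e^0.08 = 1.0833
Risk-neutral probability p = (e^0.08 − 0.6703)/(1.4918 − 0.6703) = 0.4130/0.8215 = 0.5027
Terminal stock prices: S_uu = 267.1, S_ud = 120, S_dd = 53.92
Terminal payoffs (S − K): max(147.1, 0) = 147.1, max(0, 0) = 0, max(-66.08, 0) = 0
Node u (S = 179): V_u = e^(−0.08)·[0.5027·147.0649 + 0.4973·0.0000] = 68.2450
Node d (S = 80.44): V_d = e^(−0.08)·[0.5027·0.0000 + 0.4973·0.0000] = 0.0000
Node 0 (S = 120): V_0 = e^(−0.08)·[0.5027·68.2450 + 0.4973·0.0000] = 31.6689

$31.67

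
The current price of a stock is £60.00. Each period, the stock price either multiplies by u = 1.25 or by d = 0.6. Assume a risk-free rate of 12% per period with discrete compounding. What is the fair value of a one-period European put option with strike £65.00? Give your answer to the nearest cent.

Risk-neutral probability p = (1 + 0.12 − 0.6)/(1.25 − 0.6) = 0.5200/0.6500 = 0.8000
Terminal stock prices: S_u = 75, S_d = 36
Terminal payoffs (K − S): max(-10, 0) = 0, max(29, 0) = 29
Node 0 (S = 60): V_0 = 1/1.12·[0.8000·0.0000 + 0.2000·29.0000] = 5.1786

£5.18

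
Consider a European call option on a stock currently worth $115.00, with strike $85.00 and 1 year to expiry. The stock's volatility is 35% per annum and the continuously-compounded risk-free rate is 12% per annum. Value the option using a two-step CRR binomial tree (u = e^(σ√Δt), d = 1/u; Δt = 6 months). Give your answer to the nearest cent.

CRR parameters: u = e^(σ√Δt) = e^(0.35·√0.5) = 1.2808, d = 1/u = 0.7808
Per-period rate: rΔt = 0.12·0.5 = 0.06, so R = e^0.06 = 1.0618
Risk-neutral probability p = (e^0.06 − 0.7808)/(1.2808 − 0.7808) = 0.2811/0.5000 = 0.5621
Terminal stock prices: S_uu = 188.7, S_ud = 115, S_dd = 70.1
Terminal payoffs (S − K): max(103.7, 0) = 103.7, max(30, 0) = 30, max(-14.9, 0) = 0
Node u (S = 147.3): V_u = e^(−0.06)·[0.5621·103.6525 + 0.4379·30.0000] = 67.2424
Node d (S = 89.79): V_d = e^(−0.06)·[0.5621·30.0000 + 0.4379·0.0000] = 15.8811
Node 0 (S = 115): V_0 = e^(−0.06)·[0.5621·67.2424 + 0.4379·15.8811] = 42.1454

$42.15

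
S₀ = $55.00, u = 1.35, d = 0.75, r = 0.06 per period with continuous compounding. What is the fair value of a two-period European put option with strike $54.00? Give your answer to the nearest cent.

$4.72

Risk-neutral probability p = (e^0.06 − 0.75)/(1.35 − 0.75) = 0.3118/0.6000 = 0.5197
Terminal stock prices: S_uu = 100.2, S_ud = 55.69, S_dd = 30.94
Terminal payoffs (K − S): max(-46.24, 0) = 0, max(-1.688, 0) = 0, max(23.06, 0) = 23.06
Node u (S = 74.25): V_u = e^(−0.06)·[0.5197·0.0000 + 0.4803·0.0000] = 0.0000
Node d (S = 41.25): V_d = e^(−0.06)·[0.5197·0.0000 + 0.4803·23.0625] = 10.4313
Node 0 (S = 55): V_0 = e^(−0.06)·[0.5197·0.0000 + 0.4803·10.4313] = 4.7181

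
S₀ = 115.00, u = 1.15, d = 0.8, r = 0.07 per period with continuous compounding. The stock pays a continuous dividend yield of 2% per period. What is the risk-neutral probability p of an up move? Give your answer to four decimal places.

Per-period risk-free factor R = e^0.07 = 1.0725; dividend-adjusted growth = e^(0.07−0.02) = 1.0513.
Risk-neutral probability p = (1.0513 − 0.8)/(1.15 − 0.8) = 0.2513/0.3500 = 0.7179

p = 0.7179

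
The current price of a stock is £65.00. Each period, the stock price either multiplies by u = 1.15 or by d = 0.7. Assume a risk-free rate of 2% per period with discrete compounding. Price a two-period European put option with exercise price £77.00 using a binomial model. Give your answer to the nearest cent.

Risk-neutral probability p = (1 + 0.02 − 0.7)/(1.15 − 0.7) = 0.3200/0.4500 = 0.7111
Terminal stock prices: S_uu = 85.96, S_ud = 52.32, S_dd = 31.85
Terminal payoffs (K − S): max(-8.962, 0) = 0, max(24.68, 0) = 24.68, max(45.15, 0) = 45.15
Node u (S = 74.75): V_u = 1/1.02·[0.7111·0.0000 + 0.2889·24.6750] = 6.9886
Node d (S = 45.5): V_d = 1/1.02·[0.7111·24.6750 + 0.2889·45.1500] = 29.9902
Node 0 (S = 65): V_0 = 1/1.02·[0.7111·6.9886 + 0.2889·29.9902] = 13.3662

£13.37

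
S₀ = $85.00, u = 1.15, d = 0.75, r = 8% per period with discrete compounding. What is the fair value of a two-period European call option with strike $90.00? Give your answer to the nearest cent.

$13.08

Risk-neutral probability p = (1 + 0.08 − 0.75)/(1.15 − 0.75) = 0.3300/0.4000 = 0.8250
Terminal stock prices: S_uu = 112.4, S_ud = 73.31, S_dd = 47.81
Terminal payoffs (S − K): max(22.41, 0) = 22.41, max(-16.69, 0) = 0, max(-42.19, 0) = 0
Node u (S = 97.75): V_u = 1/1.08·[0.8250·22.4125 + 0.1750·0.0000] = 17.1207
Node d (S = 63.75): V_d = 1/1.08·[0.8250·0.0000 + 0.1750·0.0000] = 0.0000
Node 0 (S = 85): V_0 = 1/1.08·[0.8250·17.1207 + 0.1750·0.0000] = 13.0783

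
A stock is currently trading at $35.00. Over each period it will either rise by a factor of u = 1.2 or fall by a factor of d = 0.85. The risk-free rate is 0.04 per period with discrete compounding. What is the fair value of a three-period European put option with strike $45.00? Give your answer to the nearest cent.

Risk-neutral probability p = (1 + 0.04 − 0.85)/(1.2 − 0.85) = 0.1900/0.3500 = 0.5429
Terminal stock prices: S_uuu = 60.48, S_uud = 42.84, S_udd = 30.34, S_ddd = 21.49
Terminal payoffs (K − S): max(-15.48, 0) = 0, max(2.16, 0) = 2.16, max(14.66, 0) = 14.66, max(23.51, 0) = 23.51
Node uu (S = 50.4): V_uu = 1/1.04·[0.5429·0.0000 + 0.4571·2.1600] = 0.9495
Node ud (S = 35.7): V_ud = 1/1.04·[0.5429·2.1600 + 0.4571·14.6550] = 7.5692
Node dd (S = 25.29): V_dd = 1/1.04·[0.5429·14.6550 + 0.4571·23.5056] = 17.9817
Node u (S = 42): V_u = 1/1.04·[0.5429·0.9495 + 0.4571·7.5692] = 3.8227
Node d (S = 29.75): V_d = 1/1.04·[0.5429·7.5692 + 0.4571·17.9817] = 11.8550
Node 0 (S = 35): V_0 = 1/1.04·[0.5429·3.8227 + 0.4571·11.8550] = 7.2064

$7.21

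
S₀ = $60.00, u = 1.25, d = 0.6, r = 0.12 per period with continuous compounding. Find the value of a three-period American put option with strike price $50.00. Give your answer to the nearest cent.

Risk-neutral probability p = (e^0.12 − 0.6)/(1.25 − 0.6) = 0.5275/0.6500 = 0.8115
Terminal stock prices: S_uuu = 117.2, S_uud = 56.25, S_udd = 27, S_ddd = 12.96
Terminal payoffs (K − S): max(-67.19, 0) = 0, max(-6.25, 0) = 0, max(23, 0) = 23, max(37.04, 0) = 37.04
Node uu (S = 93.75): continuation = e^(−0.12)·[0.8115·0.0000 + 0.1885·0.0000] = 0.0000; exercise value = 0.0000 ≤ continuation, so V_uu = 0.0000
Node ud (S = 45): continuation = e^(−0.12)·[0.8115·0.0000 + 0.1885·23.0000] = 3.8446; exercise value = 5.0000 > continuation, so V_ud = 5.0000 (exercise)
Node dd (S = 21.6): continuation = e^(−0.12)·[0.8115·23.0000 + 0.1885·37.0400] = 22.7460; exercise value = 28.4000 > continuation, so V_dd = 28.4000 (exercise)
Node u (S = 75): continuation = e^(−0.12)·[0.8115·0.0000 + 0.1885·5.0000] = 0.8358; exercise value = 0.0000 ≤ continuation, so V_u = 0.8358
Node d (S = 36): continuation = e^(−0.12)·[0.8115·5.0000 + 0.1885·28.4000] = 8.3460; exercise value = 14.0000 > continuation, so V_d = 14.0000 (exercise)
Node 0 (S = 60): continuation = e^(−0.12)·[0.8115·0.8358 + 0.1885·14.0000] = 2.9417; exercise value = 0.0000 ≤ continuation, so V_0 = 2.9417

$2.94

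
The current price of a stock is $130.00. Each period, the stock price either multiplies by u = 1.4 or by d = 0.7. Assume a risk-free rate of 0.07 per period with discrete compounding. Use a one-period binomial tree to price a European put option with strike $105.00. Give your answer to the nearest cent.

Risk-neutral probability p = (1 + 0.07 − 0.7)/(1.4 − 0.7) = 0.3700/0.7000 = 0.5286
Terminal stock prices: S_u = 182, S_d = 91
Terminal payoffs (K − S): max(-77, 0) = 0, max(14, 0) = 14
Node 0 (S = 130): V_0 = 1/1.07·[0.5286·0.0000 + 0.4714·14.0000] = 6.1682

$6.17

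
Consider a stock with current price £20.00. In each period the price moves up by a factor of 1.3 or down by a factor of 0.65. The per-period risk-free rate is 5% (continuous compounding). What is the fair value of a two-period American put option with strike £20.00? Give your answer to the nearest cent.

£3.21

Risk-neutral probability p = (e^0.05 − 0.65)/(1.3 − 0.65) = 0.4013/0.6500 = 0.6173
Terminal stock prices: S_uu = 33.8, S_ud = 16.9, S_dd = 8.45
Terminal payoffs (K − S): max(-13.8, 0) = 0, max(3.1, 0) = 3.1, max(11.55, 0) = 11.55
Node u (S = 26): continuation = e^(−0.05)·[0.6173·0.0000 + 0.3827·3.1000] = 1.1284; exercise value = 0.0000 ≤ continuation, so V_u = 1.1284
Node d (S = 13): continuation = e^(−0.05)·[0.6173·3.1000 + 0.3827·11.5500] = 6.0246; exercise value = 7.0000 > continuation, so V_d = 7.0000 (exercise)
Node 0 (S = 20): continuation = e^(−0.05)·[0.6173·1.1284 + 0.3827·7.0000] = 3.2106; exercise value = 0.0000 ≤ continuation, so V_0 = 3.2106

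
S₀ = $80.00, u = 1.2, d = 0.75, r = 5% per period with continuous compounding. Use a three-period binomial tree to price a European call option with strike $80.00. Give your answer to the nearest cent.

$17.49

Risk-neutral probability p = (e^0.05 − 0.75)/(1.2 − 0.75) = 0.3013/0.4500 = 0.6695
Terminal stock prices: S_uuu = 138.2, S_uud = 86.4, S_udd = 54, S_ddd = 33.75
Terminal payoffs (S − K): max(58.24, 0) = 58.24, max(6.4, 0) = 6.4, max(-26, 0) = 0, max(-46.25, 0) = 0
Node uu (S = 115.2): V_uu = e^(−0.05)·[0.6695·58.2400 + 0.3305·6.4000] = 39.1016
Node ud (S = 72): V_ud = e^(−0.05)·[0.6695·6.4000 + 0.3305·0.0000] = 4.0758
Node dd (S = 45): V_dd = e^(−0.05)·[0.6695·0.0000 + 0.3305·0.0000] = 0.0000
Node u (S = 96): V_u = e^(−0.05)·[0.6695·39.1016 + 0.3305·4.0758] = 26.1829
Node d (S = 60): V_d = e^(−0.05)·[0.6695·4.0758 + 0.3305·0.0000] = 2.5956
Node 0 (S = 80): V_0 = e^(−0.05)·[0.6695·26.1829 + 0.3305·2.5956] = 17.4903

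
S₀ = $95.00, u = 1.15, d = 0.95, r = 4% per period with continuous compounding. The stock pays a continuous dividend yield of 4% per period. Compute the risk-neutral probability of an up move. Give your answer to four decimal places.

p = 0.2500

Per-period risk-free factor R = e^0.04 = 1.0408; dividend-adjusted growth = e^(0.04−0.04) = 1.0000.
Risk-neutral probability p = (1.0000 − 0.95)/(1.15 − 0.95) = 0.0500/0.2000 = 0.2500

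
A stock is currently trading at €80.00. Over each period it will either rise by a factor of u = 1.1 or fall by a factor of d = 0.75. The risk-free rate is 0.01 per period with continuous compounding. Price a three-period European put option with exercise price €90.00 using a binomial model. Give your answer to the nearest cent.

€13.90

Risk-neutral probability p = (e^0.01 − 0.75)/(1.1 − 0.75) = 0.2601/0.3500 = 0.7430
Terminal stock prices: S_uuu = 106.5, S_uud = 72.6, S_udd = 49.5, S_ddd = 33.75
Terminal payoffs (K − S): max(-16.48, 0) = 0, max(17.4, 0) = 17.4, max(40.5, 0) = 40.5, max(56.25, 0) = 56.25
Node uu (S = 96.8): V_uu = e^(−0.01)·[0.7430·0.0000 + 0.2570·17.4000] = 4.4273
Node ud (S = 66): V_ud = e^(−0.01)·[0.7430·17.4000 + 0.2570·40.5000] = 23.1045
Node dd (S = 45): V_dd = e^(−0.01)·[0.7430·40.5000 + 0.2570·56.2500] = 44.1045
Node u (S = 88): V_u = e^(−0.01)·[0.7430·4.4273 + 0.2570·23.1045] = 9.1355
Node d (S = 60): V_d = e^(−0.01)·[0.7430·23.1045 + 0.2570·44.1045] = 28.2179
Node 0 (S = 80): V_0 = e^(−0.01)·[0.7430·9.1355 + 0.2570·28.2179] = 13.9000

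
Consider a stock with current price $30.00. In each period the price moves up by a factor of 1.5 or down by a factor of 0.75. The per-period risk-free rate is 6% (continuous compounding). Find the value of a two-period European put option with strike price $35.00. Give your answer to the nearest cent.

Risk-neutral probability p = (e^0.06 − 0.75)/(1.5 − 0.75) = 0.3118/0.7500 = 0.4158
Terminal stock prices: S_uu = 67.5, S_ud = 33.75, S_dd = 16.88
Terminal payoffs (K − S): max(-32.5, 0) = 0, max(1.25, 0) = 1.25, max(18.12, 0) = 18.12
Node u (S = 45): V_u = e^(−0.06)·[0.4158·0.0000 + 0.5842·1.2500] = 0.6877
Node d (S = 22.5): V_d = e^(−0.06)·[0.4158·1.2500 + 0.5842·18.1250] = 10.4618
Node 0 (S = 30): V_0 = e^(−0.06)·[0.4158·0.6877 + 0.5842·10.4618] = 6.0253

$6.03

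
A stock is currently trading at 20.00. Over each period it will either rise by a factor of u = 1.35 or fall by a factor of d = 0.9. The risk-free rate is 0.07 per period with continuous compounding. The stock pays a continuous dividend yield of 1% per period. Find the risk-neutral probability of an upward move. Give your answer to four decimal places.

Per-period risk-free factor R = e^0.07 = 1.0725; dividend-adjusted growth = e^(0.07−0.01) = 1.0618.
Risk-neutral probability p = (1.0618 − 0.9)/(1.35 − 0.9) = 0.1618/0.4500 = 0.3596

p = 0.3596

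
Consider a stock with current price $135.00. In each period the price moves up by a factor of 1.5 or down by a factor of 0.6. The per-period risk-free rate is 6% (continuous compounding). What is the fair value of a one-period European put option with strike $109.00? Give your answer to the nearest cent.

$12.84

Risk-neutral probability p = (e^0.06 − 0.6)/(1.5 − 0.6) = 0.4618/0.9000 = 0.5132
Terminal stock prices: S_u = 202.5, S_d = 81
Terminal payoffs (K − S): max(-93.5, 0) = 0, max(28, 0) = 28
Node 0 (S = 135): V_0 = e^(−0.06)·[0.5132·0.0000 + 0.4868·28.0000] = 12.8379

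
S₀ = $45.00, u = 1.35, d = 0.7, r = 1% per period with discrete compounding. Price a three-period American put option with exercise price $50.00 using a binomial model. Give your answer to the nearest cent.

$12.62

Risk-neutral probability p = (1 + 0.01 − 0.7)/(1.35 − 0.7) = 0.3100/0.6500 = 0.4769
Terminal stock prices: S_uuu = 110.7, S_uud = 57.41, S_udd = 29.77, S_ddd = 15.43
Terminal payoffs (K − S): max(-60.72, 0) = 0, max(-7.409, 0) = 0, max(20.23, 0) = 20.23, max(34.57, 0) = 34.57
Node uu (S = 82.01): continuation = 1/1.01·[0.4769·0.0000 + 0.5231·0.0000] = 0.0000; exercise value = 0.0000 ≤ continuation, so V_uu = 0.0000
Node ud (S = 42.53): continuation = 1/1.01·[0.4769·0.0000 + 0.5231·20.2325] = 10.4784; exercise value = 7.4750 ≤ continuation, so V_ud = 10.4784
Node dd (S = 22.05): continuation = 1/1.01·[0.4769·20.2325 + 0.5231·34.5650] = 27.4550; exercise value = 27.9500 > continuation, so V_dd = 27.9500 (exercise)
Node u (S = 60.75): continuation = 1/1.01·[0.4769·0.0000 + 0.5231·10.4784] = 5.4267; exercise value = 0.0000 ≤ continuation, so V_u = 5.4267
Node d (S = 31.5): continuation = 1/1.01·[0.4769·10.4784 + 0.5231·27.9500] = 19.4231; exercise value = 18.5000 ≤ continuation, so V_d = 19.4231
Node 0 (S = 45): continuation = 1/1.01·[0.4769·5.4267 + 0.5231·19.4231] = 12.6217; exercise value = 5.0000 ≤ continuation, so V_0 = 12.6217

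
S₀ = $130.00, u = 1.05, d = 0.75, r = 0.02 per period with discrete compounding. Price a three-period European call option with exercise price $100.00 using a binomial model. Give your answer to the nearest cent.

Risk-neutral probability p = (1 + 0.02 − 0.75)/(1.05 − 0.75) = 0.2700/0.3000 = 0.9000
Terminal stock prices: S_uuu = 150.5, S_uud = 107.5, S_udd = 76.78, S_ddd = 54.84
Terminal payoffs (S − K): max(50.49, 0) = 50.49, max(7.494, 0) = 7.494, max(-23.22, 0) = 0, max(-45.16, 0) = 0
Node uu (S = 143.3): V_uu = 1/1.02·[0.9000·50.4913 + 0.1000·7.4938] = 45.2858
Node ud (S = 102.4): V_ud = 1/1.02·[0.9000·7.4938 + 0.1000·0.0000] = 6.6121
Node dd (S = 73.12): V_dd = 1/1.02·[0.9000·0.0000 + 0.1000·0.0000] = 0.0000
Node u (S = 136.5): V_u = 1/1.02·[0.9000·45.2858 + 0.1000·6.6121] = 40.6063
Node d (S = 97.5): V_d = 1/1.02·[0.9000·6.6121 + 0.1000·0.0000] = 5.8342
Node 0 (S = 130): V_0 = 1/1.02·[0.9000·40.6063 + 0.1000·5.8342] = 36.4011

$36.40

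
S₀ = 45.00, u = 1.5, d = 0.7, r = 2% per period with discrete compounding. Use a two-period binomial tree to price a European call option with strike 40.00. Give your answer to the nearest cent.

12.76

Risk-neutral probability p = (1 + 0.02 − 0.7)/(1.5 − 0.7) = 0.3200/0.8000 = 0.4000
Terminal stock prices: S_uu = 101.2, S_ud = 47.25, S_dd = 22.05
Terminal payoffs (S − K): max(61.25, 0) = 61.25, max(7.25, 0) = 7.25, max(-17.95, 0) = 0
Node u (S = 67.5): V_u = 1/1.02·[0.4000·61.2500 + 0.6000·7.2500] = 28.2843
Node d (S = 31.5): V_d = 1/1.02·[0.4000·7.2500 + 0.6000·0.0000] = 2.8431
Node 0 (S = 45): V_0 = 1/1.02·[0.4000·28.2843 + 0.6000·2.8431] = 12.7643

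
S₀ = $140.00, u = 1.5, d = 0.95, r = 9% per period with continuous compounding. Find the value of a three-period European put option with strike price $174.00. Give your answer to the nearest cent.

$16.55

Risk-neutral probability p = (e^0.09 − 0.95)/(1.5 − 0.95) = 0.1442/0.5500 = 0.2621
Terminal stock prices: S_uuu = 472.5, S_uud = 299.2, S_udd = 189.5, S_ddd = 120
Terminal payoffs (K − S): max(-298.5, 0) = 0, max(-125.2, 0) = 0, max(-15.53, 0) = 0, max(53.97, 0) = 53.97
Node uu (S = 315): V_uu = e^(−0.09)·[0.2621·0.0000 + 0.7379·0.0000] = 0.0000
Node ud (S = 199.5): V_ud = e^(−0.09)·[0.2621·0.0000 + 0.7379·0.0000] = 0.0000
Node dd (S = 126.3): V_dd = e^(−0.09)·[0.2621·0.0000 + 0.7379·53.9675] = 36.3934
Node u (S = 210): V_u = e^(−0.09)·[0.2621·0.0000 + 0.7379·0.0000] = 0.0000
Node d (S = 133): V_d = e^(−0.09)·[0.2621·0.0000 + 0.7379·36.3934] = 24.5422
Node 0 (S = 140): V_0 = e^(−0.09)·[0.2621·0.0000 + 0.7379·24.5422] = 16.5502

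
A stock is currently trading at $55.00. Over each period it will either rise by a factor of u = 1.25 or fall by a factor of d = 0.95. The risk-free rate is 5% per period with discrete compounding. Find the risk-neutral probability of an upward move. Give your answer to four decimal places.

Risk-neutral probability p = (1 + 0.05 − 0.95)/(1.25 − 0.95) = 0.1000/0.3000 = 0.3333

p = 0.3333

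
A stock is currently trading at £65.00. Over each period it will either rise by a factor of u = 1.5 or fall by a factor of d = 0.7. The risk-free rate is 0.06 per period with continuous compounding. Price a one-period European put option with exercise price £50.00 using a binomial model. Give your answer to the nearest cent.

£2.32

Risk-neutral probability p = (e^0.06 − 0.7)/(1.5 − 0.7) = 0.3618/0.8000 = 0.4523
Terminal stock prices: S_u = 97.5, S_d = 45.5
Terminal payoffs (K − S): max(-47.5, 0) = 0, max(4.5, 0) = 4.5
Node 0 (S = 65): V_0 = e^(−0.06)·[0.4523·0.0000 + 0.5477·4.5000] = 2.3211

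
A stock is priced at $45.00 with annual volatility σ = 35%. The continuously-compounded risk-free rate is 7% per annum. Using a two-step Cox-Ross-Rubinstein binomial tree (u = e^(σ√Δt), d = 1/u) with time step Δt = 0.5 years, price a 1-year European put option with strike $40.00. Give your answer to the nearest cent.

CRR parameters: u = e^(σ√Δt) = e^(0.35·√0.5) = 1.2808, d = 1/u = 0.7808
Per-period rate: rΔt = 0.07·0.5 = 0.035, so R = e^0.035 = 1.0356
Risk-neutral probability p = (e^0.035 − 0.7808)/(1.2808 − 0.7808) = 0.2549/0.5000 = 0.5097
Terminal stock prices: S_uu = 73.82, S_ud = 45, S_dd = 27.43
Terminal payoffs (K − S): max(-33.82, 0) = 0, max(-5, 0) = 0, max(12.57, 0) = 12.57
Node u (S = 57.64): V_u = e^(−0.035)·[0.5097·0.0000 + 0.4903·0.0000] = 0.0000
Node d (S = 35.13): V_d = e^(−0.035)·[0.5097·0.0000 + 0.4903·12.5686] = 5.9507
Node 0 (S = 45): V_0 = e^(−0.035)·[0.5097·0.0000 + 0.4903·5.9507] = 2.8174

$2.82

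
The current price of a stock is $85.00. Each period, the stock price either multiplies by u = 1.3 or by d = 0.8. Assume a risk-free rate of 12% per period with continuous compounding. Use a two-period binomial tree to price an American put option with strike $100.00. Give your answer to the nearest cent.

Risk-neutral probability p = (e^0.12 − 0.8)/(1.3 − 0.8) = 0.3275/0.5000 = 0.6550
Terminal stock prices: S_uu = 143.7, S_ud = 88.4, S_dd = 54.4
Terminal payoffs (K − S): max(-43.65, 0) = 0, max(11.6, 0) = 11.6, max(45.6, 0) = 45.6
Node u (S = 110.5): continuation = e^(−0.12)·[0.6550·0.0000 + 0.3450·11.6000] = 3.5495; exercise value = 0.0000 ≤ continuation, so V_u = 3.5495
Node d (S = 68): continuation = e^(−0.12)·[0.6550·11.6000 + 0.3450·45.6000] = 20.6920; exercise value = 32.0000 > continuation, so V_d = 32.0000 (exercise)
Node 0 (S = 85): continuation = e^(−0.12)·[0.6550·3.5495 + 0.3450·32.0000] = 11.8538; exercise value = 15.0000 > continuation, so V_0 = 15.0000 (exercise)

$15.00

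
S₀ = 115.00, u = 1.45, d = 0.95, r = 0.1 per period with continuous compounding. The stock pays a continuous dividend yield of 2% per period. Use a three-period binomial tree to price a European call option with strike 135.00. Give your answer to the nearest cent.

Per-period risk-free factor R = e^0.1 = 1.1052; dividend-adjusted growth = e^(0.1−0.02) = 1.0833.
Risk-neutral probability p = (1.0833 − 0.95)/(1.45 − 0.95) = 0.1333/0.5000 = 0.2666
Terminal stock prices: S_uuu = 350.6, S_uud = 229.7, S_udd = 150.5, S_ddd = 98.6
Terminal payoffs (S − K): max(215.6, 0) = 215.6, max(94.7, 0) = 94.7, max(15.49, 0) = 15.49, max(-36.4, 0) = 0
Node uu (S = 241.8): V_uu = e^(−0.1)·[0.2666·215.5919 + 0.7334·94.6981] = 114.8467
Node ud (S = 158.4): V_ud = e^(−0.1)·[0.2666·94.6981 + 0.7334·15.4919] = 33.1227
Node dd (S = 103.8): V_dd = e^(−0.1)·[0.2666·15.4919 + 0.7334·0.0000] = 3.7367
Node u (S = 166.8): V_u = e^(−0.1)·[0.2666·114.8467 + 0.7334·33.1227] = 49.6830
Node d (S = 109.2): V_d = e^(−0.1)·[0.2666·33.1227 + 0.7334·3.7367] = 10.4692
Node 0 (S = 115): V_0 = e^(−0.1)·[0.2666·49.6830 + 0.7334·10.4692] = 18.9315

18.93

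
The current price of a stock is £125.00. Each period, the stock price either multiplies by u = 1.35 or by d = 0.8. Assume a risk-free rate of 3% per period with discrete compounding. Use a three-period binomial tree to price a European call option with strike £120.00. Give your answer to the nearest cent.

£29.94

Risk-neutral probability p = (1 + 0.03 − 0.8)/(1.35 − 0.8) = 0.2300/0.5500 = 0.4182
Terminal stock prices: S_uuu = 307.5, S_uud = 182.3, S_udd = 108, S_ddd = 64
Terminal payoffs (S − K): max(187.5, 0) = 187.5, max(62.25, 0) = 62.25, max(-12, 0) = 0, max(-56, 0) = 0
Node uu (S = 227.8): V_uu = 1/1.03·[0.4182·187.5469 + 0.5818·62.2500] = 111.3076
Node ud (S = 135): V_ud = 1/1.03·[0.4182·62.2500 + 0.5818·0.0000] = 25.2736
Node dd (S = 80): V_dd = 1/1.03·[0.4182·0.0000 + 0.5818·0.0000] = 0.0000
Node u (S = 168.8): V_u = 1/1.03·[0.4182·111.3076 + 0.5818·25.2736] = 59.4675
Node d (S = 100): V_d = 1/1.03·[0.4182·25.2736 + 0.5818·0.0000] = 10.2611
Node 0 (S = 125): V_0 = 1/1.03·[0.4182·59.4675 + 0.5818·10.2611] = 29.9401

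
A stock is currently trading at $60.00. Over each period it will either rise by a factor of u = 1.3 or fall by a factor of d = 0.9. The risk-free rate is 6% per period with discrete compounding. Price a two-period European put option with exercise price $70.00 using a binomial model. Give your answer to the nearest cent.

$6.86

Risk-neutral probability p = (1 + 0.06 − 0.9)/(1.3 − 0.9) = 0.1600/0.4000 = 0.4000
Terminal stock prices: S_uu = 101.4, S_ud = 70.2, S_dd = 48.6
Terminal payoffs (K − S): max(-31.4, 0) = 0, max(-0.2, 0) = 0, max(21.4, 0) = 21.4
Node u (S = 78): V_u = 1/1.06·[0.4000·0.0000 + 0.6000·0.0000] = 0.0000
Node d (S = 54): V_d = 1/1.06·[0.4000·0.0000 + 0.6000·21.4000] = 12.1132
Node 0 (S = 60): V_0 = 1/1.06·[0.4000·0.0000 + 0.6000·12.1132] = 6.8565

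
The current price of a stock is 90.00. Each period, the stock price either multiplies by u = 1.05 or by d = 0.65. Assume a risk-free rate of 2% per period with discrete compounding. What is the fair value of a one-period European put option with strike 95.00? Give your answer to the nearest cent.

Risk-neutral probability p = (1 + 0.02 − 0.65)/(1.05 − 0.65) = 0.3700/0.4000 = 0.9250
Terminal stock prices: S_u = 94.5, S_d = 58.5
Terminal payoffs (K − S): max(0.5, 0) = 0.5, max(36.5, 0) = 36.5
Node 0 (S = 90): V_0 = 1/1.02·[0.9250·0.5000 + 0.0750·36.5000] = 3.1373

3.14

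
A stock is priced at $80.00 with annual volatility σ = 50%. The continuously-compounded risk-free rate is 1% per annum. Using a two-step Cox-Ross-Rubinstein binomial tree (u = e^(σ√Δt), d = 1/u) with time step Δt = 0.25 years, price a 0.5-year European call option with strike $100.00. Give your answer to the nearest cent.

$6.22

CRR parameters: u = e^(σ√Δt) = e^(0.5·√0.25) = 1.2840, d = 1/u = 0.7788
Per-period rate: rΔt = 0.01·0.25 = 0.0025, so R = e^0.0025 = 1.0025
Risk-neutral probability p = (e^0.0025 − 0.7788)/(1.2840 − 0.7788) = 0.2237/0.5052 = 0.4428
Terminal stock prices: S_uu = 131.9, S_ud = 80, S_dd = 48.52
Terminal payoffs (S − K): max(31.9, 0) = 31.9, max(-20, 0) = 0, max(-51.48, 0) = 0
Node u (S = 102.7): V_u = e^(−0.0025)·[0.4428·31.8977 + 0.5572·0.0000] = 14.0883
Node d (S = 62.3): V_d = e^(−0.0025)·[0.4428·0.0000 + 0.5572·0.0000] = 0.0000
Node 0 (S = 80): V_0 = e^(−0.0025)·[0.4428·14.0883 + 0.5572·0.0000] = 6.2224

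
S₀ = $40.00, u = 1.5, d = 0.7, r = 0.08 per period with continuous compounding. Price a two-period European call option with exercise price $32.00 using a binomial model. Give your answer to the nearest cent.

$15.60

Risk-neutral probability p = (e^0.08 − 0.7)/(1.5 − 0.7) = 0.3833/0.8000 = 0.4791
Terminal stock prices: S_uu = 90, S_ud = 42, S_dd = 19.6
Terminal payoffs (S − K): max(58, 0) = 58, max(10, 0) = 10, max(-12.4, 0) = 0
Node u (S = 60): V_u = e^(−0.08)·[0.4791·58.0000 + 0.5209·10.0000] = 30.4603
Node d (S = 28): V_d = e^(−0.08)·[0.4791·10.0000 + 0.5209·0.0000] = 4.4227
Node 0 (S = 40): V_0 = e^(−0.08)·[0.4791·30.4603 + 0.5209·4.4227] = 15.5984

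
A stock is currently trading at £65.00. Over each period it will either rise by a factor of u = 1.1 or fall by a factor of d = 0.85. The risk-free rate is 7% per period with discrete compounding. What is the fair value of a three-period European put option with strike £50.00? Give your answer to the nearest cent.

Risk-neutral probability p = (1 + 0.07 − 0.85)/(1.1 − 0.85) = 0.2200/0.2500 = 0.8800
Terminal stock prices: S_uuu = 86.52, S_uud = 66.85, S_udd = 51.66, S_ddd = 39.92
Terminal payoffs (K − S): max(-36.52, 0) = 0, max(-16.85, 0) = 0, max(-1.659, 0) = 0, max(10.08, 0) = 10.08
Node uu (S = 78.65): V_uu = 1/1.07·[0.8800·0.0000 + 0.1200·0.0000] = 0.0000
Node ud (S = 60.77): V_ud = 1/1.07·[0.8800·0.0000 + 0.1200·0.0000] = 0.0000
Node dd (S = 46.96): V_dd = 1/1.07·[0.8800·0.0000 + 0.1200·10.0819] = 1.1307
Node u (S = 71.5): V_u = 1/1.07·[0.8800·0.0000 + 0.1200·0.0000] = 0.0000
Node d (S = 55.25): V_d = 1/1.07·[0.8800·0.0000 + 0.1200·1.1307] = 0.1268
Node 0 (S = 65): V_0 = 1/1.07·[0.8800·0.0000 + 0.1200·0.1268] = 0.0142

£0.01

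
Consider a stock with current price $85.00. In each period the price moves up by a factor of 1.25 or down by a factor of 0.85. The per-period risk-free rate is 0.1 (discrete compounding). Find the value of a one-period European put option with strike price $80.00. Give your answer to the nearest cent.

$2.64

Risk-neutral probability p = (1 + 0.1 − 0.85)/(1.25 − 0.85) = 0.2500/0.4000 = 0.6250
Terminal stock prices: S_u = 106.2, S_d = 72.25
Terminal payoffs (K − S): max(-26.25, 0) = 0, max(7.75, 0) = 7.75
Node 0 (S = 85): V_0 = 1/1.1·[0.6250·0.0000 + 0.3750·7.7500] = 2.6420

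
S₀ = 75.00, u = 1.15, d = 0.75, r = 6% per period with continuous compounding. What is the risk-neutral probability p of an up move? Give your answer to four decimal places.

p = 0.7796

Risk-neutral probability p = (e^0.06 − 0.75)/(1.15 − 0.75) = 0.3118/0.4000 = 0.7796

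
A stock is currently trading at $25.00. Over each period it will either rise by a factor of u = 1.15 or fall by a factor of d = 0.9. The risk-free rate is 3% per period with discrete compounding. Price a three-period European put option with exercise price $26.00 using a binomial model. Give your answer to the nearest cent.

Risk-neutral probability p = (1 + 0.03 − 0.9)/(1.15 − 0.9) = 0.1300/0.2500 = 0.5200
Terminal stock prices: S_uuu = 38.02, S_uud = 29.76, S_udd = 23.29, S_ddd = 18.23
Terminal payoffs (K − S): max(-12.02, 0) = 0, max(-3.756, 0) = 0, max(2.713, 0) = 2.713, max(7.775, 0) = 7.775
Node uu (S = 33.06): V_uu = 1/1.03·[0.5200·0.0000 + 0.4800·0.0000] = 0.0000
Node ud (S = 25.87): V_ud = 1/1.03·[0.5200·0.0000 + 0.4800·2.7125] = 1.2641
Node dd (S = 20.25): V_dd = 1/1.03·[0.5200·2.7125 + 0.4800·7.7750] = 4.9927
Node u (S = 28.75): V_u = 1/1.03·[0.5200·0.0000 + 0.4800·1.2641] = 0.5891
Node d (S = 22.5): V_d = 1/1.03·[0.5200·1.2641 + 0.4800·4.9927] = 2.9649
Node 0 (S = 25): V_0 = 1/1.03·[0.5200·0.5891 + 0.4800·2.9649] = 1.6791

$1.68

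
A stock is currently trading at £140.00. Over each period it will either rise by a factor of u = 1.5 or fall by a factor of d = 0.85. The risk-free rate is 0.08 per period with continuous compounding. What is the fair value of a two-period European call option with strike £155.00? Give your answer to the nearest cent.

£26.78

Risk-neutral probability p = (e^0.08 − 0.85)/(1.5 − 0.85) = 0.2333/0.6500 = 0.3589
Terminal stock prices: S_uu = 315, S_ud = 178.5, S_dd = 101.1
Terminal payoffs (S − K): max(160, 0) = 160, max(23.5, 0) = 23.5, max(-53.85, 0) = 0
Node u (S = 210): V_u = e^(−0.08)·[0.3589·160.0000 + 0.6411·23.5000] = 66.9170
Node d (S = 119): V_d = e^(−0.08)·[0.3589·23.5000 + 0.6411·0.0000] = 7.7858
Node 0 (S = 140): V_0 = e^(−0.08)·[0.3589·66.9170 + 0.6411·7.7858] = 26.7779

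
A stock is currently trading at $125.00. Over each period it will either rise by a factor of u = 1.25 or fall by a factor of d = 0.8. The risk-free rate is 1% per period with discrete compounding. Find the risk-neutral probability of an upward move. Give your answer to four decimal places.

Risk-neutral probability p = (1 + 0.01 − 0.8)/(1.25 − 0.8) = 0.2100/0.4500 = 0.4667

p = 0.4667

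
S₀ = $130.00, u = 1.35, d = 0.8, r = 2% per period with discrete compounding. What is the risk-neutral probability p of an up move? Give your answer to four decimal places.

Risk-neutral probability p = (1 + 0.02 − 0.8)/(1.35 − 0.8) = 0.2200/0.5500 = 0.4000

p = 0.4000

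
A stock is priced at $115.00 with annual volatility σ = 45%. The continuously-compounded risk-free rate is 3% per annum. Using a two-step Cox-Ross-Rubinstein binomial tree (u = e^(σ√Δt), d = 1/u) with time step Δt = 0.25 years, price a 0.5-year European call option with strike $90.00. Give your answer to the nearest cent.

$31.12

CRR parameters: u = e^(σ√Δt) = e^(0.45·√0.25) = 1.2523, d = 1/u = 0.7985
Per-period rate: rΔt = 0.03·0.25 = 0.0075, so R = e^0.0075 = 1.0075
Risk-neutral probability p = (e^0.0075 − 0.7985)/(1.2523 − 0.7985) = 0.2090/0.4538 = 0.4606
Terminal stock prices: S_uu = 180.4, S_ud = 115, S_dd = 73.33
Terminal payoffs (S − K): max(90.36, 0) = 90.36, max(25, 0) = 25, max(-16.67, 0) = 0
Node u (S = 144): V_u = e^(−0.0075)·[0.4606·90.3559 + 0.5394·25.0000] = 54.6896
Node d (S = 91.83): V_d = e^(−0.0075)·[0.4606·25.0000 + 0.5394·0.0000] = 11.4283
Node 0 (S = 115): V_0 = e^(−0.0075)·[0.4606·54.6896 + 0.5394·11.4283] = 31.1191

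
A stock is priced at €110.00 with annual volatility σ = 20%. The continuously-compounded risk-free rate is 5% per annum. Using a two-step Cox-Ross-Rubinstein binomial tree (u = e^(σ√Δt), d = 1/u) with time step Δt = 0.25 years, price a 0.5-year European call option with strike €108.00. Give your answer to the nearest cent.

€8.40

CRR parameters: u = e^(σ√Δt) = e^(0.2·√0.25) = 1.1052, d = 1/u = 0.9048
Per-period rate: rΔt = 0.05·0.25 = 0.0125, so R = e^0.0125 = 1.0126
Risk-neutral probability p = (e^0.0125 − 0.9048)/(1.1052 − 0.9048) = 0.1077/0.2003 = 0.5378
Terminal stock prices: S_uu = 134.4, S_ud = 110, S_dd = 90.06
Terminal payoffs (S − K): max(26.35, 0) = 26.35, max(2, 0) = 2, max(-17.94, 0) = 0
Node u (S = 121.6): V_u = e^(−0.0125)·[0.5378·26.3543 + 0.4622·2.0000] = 14.9104
Node d (S = 99.53): V_d = e^(−0.0125)·[0.5378·2.0000 + 0.4622·0.0000] = 1.0623
Node 0 (S = 110): V_0 = e^(−0.0125)·[0.5378·14.9104 + 0.4622·1.0623] = 8.4042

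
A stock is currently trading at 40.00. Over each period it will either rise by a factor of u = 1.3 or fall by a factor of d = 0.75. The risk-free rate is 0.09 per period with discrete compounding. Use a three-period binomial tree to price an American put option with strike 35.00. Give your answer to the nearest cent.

Risk-neutral probability p = (1 + 0.09 − 0.75)/(1.3 − 0.75) = 0.3400/0.5500 = 0.6182
Terminal stock prices: S_uuu = 87.88, S_uud = 50.7, S_udd = 29.25, S_ddd = 16.88
Terminal payoffs (K − S): max(-52.88, 0) = 0, max(-15.7, 0) = 0, max(5.75, 0) = 5.75, max(18.12, 0) = 18.12
Node uu (S = 67.6): continuation = 1/1.09·[0.6182·0.0000 + 0.3818·0.0000] = 0.0000; exercise value = 0.0000 ≤ continuation, so V_uu = 0.0000
Node ud (S = 39): continuation = 1/1.09·[0.6182·0.0000 + 0.3818·5.7500] = 2.0142; exercise value = 0.0000 ≤ continuation, so V_ud = 2.0142
Node dd (S = 22.5): continuation = 1/1.09·[0.6182·5.7500 + 0.3818·18.1250] = 9.6101; exercise value = 12.5000 > continuation, so V_dd = 12.5000 (exercise)
Node u (S = 52): continuation = 1/1.09·[0.6182·0.0000 + 0.3818·2.0142] = 0.7056; exercise value = 0.0000 ≤ continuation, so V_u = 0.7056
Node d (S = 30): continuation = 1/1.09·[0.6182·2.0142 + 0.3818·12.5000] = 5.5210; exercise value = 5.0000 ≤ continuation, so V_d = 5.5210
Node 0 (S = 40): continuation = 1/1.09·[0.6182·0.7056 + 0.3818·5.5210] = 2.3341; exercise value = 0.0000 ≤ continuation, so V_0 = 2.3341

2.33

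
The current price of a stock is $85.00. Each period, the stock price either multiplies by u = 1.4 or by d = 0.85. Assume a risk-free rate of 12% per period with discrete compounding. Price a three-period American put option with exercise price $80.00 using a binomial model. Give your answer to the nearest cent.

Risk-neutral probability p = (1 + 0.12 − 0.85)/(1.4 − 0.85) = 0.2700/0.5500 = 0.4909
Terminal stock prices: S_uuu = 233.2, S_uud = 141.6, S_udd = 85.98, S_ddd = 52.2
Terminal payoffs (K − S): max(-153.2, 0) = 0, max(-61.61, 0) = 0, max(-5.977, 0) = 0, max(27.8, 0) = 27.8
Node uu (S = 166.6): continuation = 1/1.12·[0.4909·0.0000 + 0.5091·0.0000] = 0.0000; exercise value = 0.0000 ≤ continuation, so V_uu = 0.0000
Node ud (S = 101.1): continuation = 1/1.12·[0.4909·0.0000 + 0.5091·0.0000] = 0.0000; exercise value = 0.0000 ≤ continuation, so V_ud = 0.0000
Node dd (S = 61.41): continuation = 1/1.12·[0.4909·0.0000 + 0.5091·27.7994] = 12.6361; exercise value = 18.5875 > continuation, so V_dd = 18.5875 (exercise)
Node u (S = 119): continuation = 1/1.12·[0.4909·0.0000 + 0.5091·0.0000] = 0.0000; exercise value = 0.0000 ≤ continuation, so V_u = 0.0000
Node d (S = 72.25): continuation = 1/1.12·[0.4909·0.0000 + 0.5091·18.5875] = 8.4489; exercise value = 7.7500 ≤ continuation, so V_d = 8.4489
Node 0 (S = 85): continuation = 1/1.12·[0.4909·0.0000 + 0.5091·8.4489] = 3.8404; exercise value = 0.0000 ≤ continuation, so V_0 = 3.8404

$3.84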